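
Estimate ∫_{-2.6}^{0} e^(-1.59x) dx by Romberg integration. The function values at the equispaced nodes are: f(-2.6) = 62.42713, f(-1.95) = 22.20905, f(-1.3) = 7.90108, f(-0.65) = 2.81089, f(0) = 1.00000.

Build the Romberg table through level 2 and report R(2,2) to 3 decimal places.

38.695

R(0,0) (trapezoid, 1 panel, h=2.6000): 82.45527
R(1,0) (trapezoid, 2 panels, h=1.3000): 51.49904
R(2,0) (trapezoid, 4 panels, h=0.6500): 42.01248
R(1,1) = 51.49904 + (51.49904 − 82.45527)/3 = 41.18030
R(2,1) = 42.01248 + (42.01248 − 51.49904)/3 = 38.85029
R(2,2) = 38.85029 + (38.85029 − 41.18030)/15 = 38.69496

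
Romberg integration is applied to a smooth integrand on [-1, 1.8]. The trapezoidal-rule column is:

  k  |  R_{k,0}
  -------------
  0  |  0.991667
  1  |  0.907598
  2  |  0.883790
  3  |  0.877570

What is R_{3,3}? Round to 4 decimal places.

0.8755

R_{1,1} = 0.907598 + (0.907598 − 0.991667)/3 = 0.879575
R_{2,1} = 0.883790 + (0.883790 − 0.907598)/3 = 0.875854
R_{3,1} = (4·0.877570 − 0.883790) / 3 = 0.875497
R_{2,2} = 0.875854 + (0.875854 − 0.879575)/15 = 0.875606
R_{3,2} = (16·0.875497 − 0.875854) / 15 = 0.875473
R_{3,3} = 0.875473 + (0.875473 − 0.875606)/63 = 0.875471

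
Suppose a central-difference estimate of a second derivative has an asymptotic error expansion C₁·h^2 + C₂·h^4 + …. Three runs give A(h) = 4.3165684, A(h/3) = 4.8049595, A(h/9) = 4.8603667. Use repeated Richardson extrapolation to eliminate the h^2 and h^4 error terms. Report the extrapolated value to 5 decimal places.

First eliminate the h^2 term (factor 3^2 = 9):
  B₁ = (9·4.8049595 − 4.3165684)/8 = 4.8660084
  B₂ = (9·4.8603667 − 4.8049595)/8 = 4.8672926
Then eliminate the h^4 term (factor 3^4 = 81):
  (81·4.8672926 − 4.8660084)/80 = 4.8673087

4.86731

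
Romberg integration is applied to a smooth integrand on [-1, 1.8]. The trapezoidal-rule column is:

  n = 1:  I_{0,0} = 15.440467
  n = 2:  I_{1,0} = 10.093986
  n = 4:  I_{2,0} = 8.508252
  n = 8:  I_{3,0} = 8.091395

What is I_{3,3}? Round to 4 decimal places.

I_{1,1} = 10.093986 + (10.093986 − 15.440467)/3 = 8.311826
I_{2,1} = (4·8.508252 − 10.093986) / 3 = 7.979674
I_{3,1} = (4·8.091395 − 8.508252) / 3 = 7.952443
I_{2,2} = (16·7.979674 − 8.311826) / 15 = 7.957531
I_{3,2} = (16·7.952443 − 7.979674) / 15 = 7.950628
I_{3,3} = (64·7.950628 − 7.957531) / 63 = 7.950518
(Column j=1 coincides with Simpson's rule on the same nodes.)

7.9505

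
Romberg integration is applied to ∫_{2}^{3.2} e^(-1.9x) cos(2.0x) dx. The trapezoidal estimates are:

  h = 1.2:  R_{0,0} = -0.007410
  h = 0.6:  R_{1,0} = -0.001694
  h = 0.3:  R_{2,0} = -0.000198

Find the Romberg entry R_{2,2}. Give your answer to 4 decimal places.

R_{1,1} = (4·(-0.001694) − (-0.007410)) / 3 = 0.000211
R_{2,1} = -0.000198 + (-0.000198 − (-0.001694))/3 = 0.000301
R_{2,2} = 0.000301 + (0.000301 − 0.000211)/15 = 0.000307
(Column j=1 coincides with Simpson's rule on the same nodes.)

0.0003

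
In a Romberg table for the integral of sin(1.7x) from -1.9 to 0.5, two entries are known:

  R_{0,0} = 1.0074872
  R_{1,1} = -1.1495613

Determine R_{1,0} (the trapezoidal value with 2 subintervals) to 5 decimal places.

From R_{1,1} = (4·R_{1,0} − R_{0,0})/3, solve for R_{1,0}:
4·R_{1,0} = 3·(-1.1495613) + 1.0074872 = -2.4411967
R_{1,0} = -0.6102992

-0.61030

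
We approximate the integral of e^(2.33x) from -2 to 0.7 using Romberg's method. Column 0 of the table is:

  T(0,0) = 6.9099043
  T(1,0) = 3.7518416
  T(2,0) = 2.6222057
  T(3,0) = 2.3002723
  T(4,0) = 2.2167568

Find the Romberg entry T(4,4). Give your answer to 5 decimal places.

2.18863

Richardson extrapolation on the trapezoidal column (denominator 4−1=3):
T(1,1) = (4·3.7518416 − 6.9099043) / 3 = 2.6991540
T(2,1) = (4·2.6222057 − 3.7518416) / 3 = 2.2456604
T(3,1) = (4·2.3002723 − 2.6222057) / 3 = 2.1929612
T(4,1) = (4·2.2167568 − 2.3002723) / 3 = 2.1889183
T(2,2) = 2.2456604 + (2.2456604 − 2.6991540)/15 = 2.2154275
T(3,2) = 2.1929612 + (2.1929612 − 2.2456604)/15 = 2.1894479
T(4,2) = (16·2.1889183 − 2.1929612) / 15 = 2.1886488
T(3,3) = (64·2.1894479 − 2.2154275) / 63 = 2.1890355
T(4,3) = 2.1886488 + (2.1886488 − 2.1894479)/63 = 2.1886361
T(4,4) = 2.1886361 + (2.1886361 − 2.1890355)/255 = 2.1886345
(Column j=1 coincides with Simpson's rule on the same nodes.)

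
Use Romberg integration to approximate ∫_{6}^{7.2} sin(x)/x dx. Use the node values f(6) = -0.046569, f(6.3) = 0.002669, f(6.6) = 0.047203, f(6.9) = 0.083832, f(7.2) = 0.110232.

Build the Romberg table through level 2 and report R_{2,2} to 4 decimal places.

0.0504

R_{0,0} (trapezoid, 1 panel, h=1.2000): 0.038198
R_{1,0} (trapezoid, 2 panels, h=0.6000): 0.047421
R_{2,0} (trapezoid, 4 panels, h=0.3000): 0.049661
R_{1,1} = 0.047421 + (0.047421 − 0.038198)/3 = 0.050495
R_{2,1} = 0.049661 + (0.049661 − 0.047421)/3 = 0.050408
R_{2,2} = 0.050408 + (0.050408 − 0.050495)/15 = 0.050402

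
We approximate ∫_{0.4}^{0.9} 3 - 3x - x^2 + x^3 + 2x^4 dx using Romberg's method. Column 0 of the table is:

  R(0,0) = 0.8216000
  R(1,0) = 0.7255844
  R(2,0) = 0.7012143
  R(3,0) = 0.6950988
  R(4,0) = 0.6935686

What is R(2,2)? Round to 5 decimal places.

Richardson extrapolation on the trapezoidal column (denominator 4−1=3):
R(1,1) = 0.7255844 + (0.7255844 − 0.8216000)/3 = 0.6935792
R(2,1) = 0.7012143 + (0.7012143 − 0.7255844)/3 = 0.6930909
R(2,2) = 0.6930909 + (0.6930909 − 0.6935792)/15 = 0.6930583

0.69306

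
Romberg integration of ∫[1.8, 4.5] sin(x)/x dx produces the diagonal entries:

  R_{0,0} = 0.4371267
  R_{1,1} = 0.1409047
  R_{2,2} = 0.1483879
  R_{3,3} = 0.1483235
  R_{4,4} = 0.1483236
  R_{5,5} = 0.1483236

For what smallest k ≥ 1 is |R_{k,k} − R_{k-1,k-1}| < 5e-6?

|R_{1,1} − R_{0,0}| = 0.2962220 ≥ 5e-6
|R_{2,2} − R_{1,1}| = 0.0074832 ≥ 5e-6
|R_{3,3} − R_{2,2}| = 0.0000644 ≥ 5e-6
|R_{4,4} − R_{3,3}| = 0.0000001 < 5e-6

k = 4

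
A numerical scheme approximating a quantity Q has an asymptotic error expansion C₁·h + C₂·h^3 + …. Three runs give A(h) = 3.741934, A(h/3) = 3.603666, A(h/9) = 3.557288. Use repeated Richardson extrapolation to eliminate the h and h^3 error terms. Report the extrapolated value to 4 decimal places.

First eliminate the h term (factor 3^1 = 3):
  B₁ = (3·3.603666 − 3.741934)/2 = 3.534532
  B₂ = (3·3.557288 − 3.603666)/2 = 3.534099
Then eliminate the h^3 term (factor 3^3 = 27):
  (27·3.534099 − 3.534532)/26 = 3.534082

3.5341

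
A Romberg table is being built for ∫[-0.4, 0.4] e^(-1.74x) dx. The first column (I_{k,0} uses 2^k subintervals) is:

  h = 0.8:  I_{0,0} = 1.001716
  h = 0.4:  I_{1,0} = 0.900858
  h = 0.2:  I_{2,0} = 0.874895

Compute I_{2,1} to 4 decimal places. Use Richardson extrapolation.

Richardson extrapolation on the trapezoidal column (denominator 4−1=3):
I_{2,1} = 0.874895 + (0.874895 − 0.900858)/3 = 0.866241

0.8662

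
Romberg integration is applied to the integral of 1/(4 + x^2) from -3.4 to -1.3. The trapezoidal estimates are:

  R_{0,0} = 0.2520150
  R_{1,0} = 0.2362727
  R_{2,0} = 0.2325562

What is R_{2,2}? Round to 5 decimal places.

Richardson extrapolation on the trapezoidal column (denominator 4−1=3):
R_{1,1} = 0.2362727 + (0.2362727 − 0.2520150)/3 = 0.2310253
R_{2,1} = 0.2325562 + (0.2325562 − 0.2362727)/3 = 0.2313174
R_{2,2} = 0.2313174 + (0.2313174 − 0.2310253)/15 = 0.2313369

0.23134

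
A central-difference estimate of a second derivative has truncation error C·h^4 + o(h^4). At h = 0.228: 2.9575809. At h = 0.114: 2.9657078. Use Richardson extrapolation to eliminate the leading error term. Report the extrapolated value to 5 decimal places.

Extrapolated value = (16·A(h/2) − A(h)) / (16 − 1)
= (16·2.9657078 − 2.9575809) / 15
= 44.4937439 / 15 = 2.9662496

2.96625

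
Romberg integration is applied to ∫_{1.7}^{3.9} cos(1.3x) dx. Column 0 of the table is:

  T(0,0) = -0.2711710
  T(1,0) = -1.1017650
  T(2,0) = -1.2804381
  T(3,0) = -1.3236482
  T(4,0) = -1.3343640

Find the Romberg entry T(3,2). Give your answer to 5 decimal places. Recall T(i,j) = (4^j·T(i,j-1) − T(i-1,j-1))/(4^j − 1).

Richardson extrapolation on the trapezoidal column (denominator 4−1=3):
T(2,1) = (4·(-1.2804381) − (-1.1017650)) / 3 = -1.3399958
T(3,1) = -1.3236482 + (-1.3236482 − (-1.2804381))/3 = -1.3380516
T(3,2) = (16·(-1.3380516) − (-1.3399958)) / 15 = -1.3379220
(Column j=1 coincides with Simpson's rule on the same nodes.)

-1.33792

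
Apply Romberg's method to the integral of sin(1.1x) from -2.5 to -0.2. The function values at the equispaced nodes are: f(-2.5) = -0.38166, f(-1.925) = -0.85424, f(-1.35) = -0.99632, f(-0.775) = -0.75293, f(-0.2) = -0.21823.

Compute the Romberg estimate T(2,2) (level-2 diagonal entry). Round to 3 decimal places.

-1.727

T(0,0) (trapezoid, 1 panel, h=2.3000): -0.68987
T(1,0) (trapezoid, 2 panels, h=1.1500): -1.49070
T(2,0) (trapezoid, 4 panels, h=0.5750): -1.66948
T(1,1) = -1.49070 + (-1.49070 − (-0.68987))/3 = -1.75764
T(2,1) = -1.66948 + (-1.66948 − (-1.49070))/3 = -1.72907
T(2,2) = -1.72907 + (-1.72907 − (-1.75764))/15 = -1.72717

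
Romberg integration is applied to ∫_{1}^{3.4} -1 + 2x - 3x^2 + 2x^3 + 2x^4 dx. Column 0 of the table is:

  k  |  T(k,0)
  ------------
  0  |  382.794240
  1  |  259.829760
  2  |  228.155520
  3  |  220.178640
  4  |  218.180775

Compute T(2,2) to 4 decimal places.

Richardson extrapolation on the trapezoidal column (denominator 4−1=3):
T(1,1) = (4·259.829760 − 382.794240) / 3 = 218.841600
T(2,1) = (4·228.155520 − 259.829760) / 3 = 217.597440
T(2,2) = 217.597440 + (217.597440 − 218.841600)/15 = 217.514496

217.5145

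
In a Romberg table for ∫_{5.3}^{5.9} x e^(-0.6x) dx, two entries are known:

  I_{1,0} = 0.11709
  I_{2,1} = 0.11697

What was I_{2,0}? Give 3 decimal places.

From I_{2,1} = (4·I_{2,0} − I_{1,0})/3, solve for I_{2,0}:
4·I_{2,0} = 3·0.11697 + 0.11709 = 0.46800
I_{2,0} = 0.11700

0.117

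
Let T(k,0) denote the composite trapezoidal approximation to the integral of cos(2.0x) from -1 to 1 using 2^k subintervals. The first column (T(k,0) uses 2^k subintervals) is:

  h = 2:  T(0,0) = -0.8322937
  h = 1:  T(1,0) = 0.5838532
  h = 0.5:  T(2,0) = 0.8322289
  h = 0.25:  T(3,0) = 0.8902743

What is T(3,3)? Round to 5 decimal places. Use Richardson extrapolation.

T(1,1) = 0.5838532 + (0.5838532 − (-0.8322937))/3 = 1.0559022
T(2,1) = (4·0.8322289 − 0.5838532) / 3 = 0.9150208
T(3,1) = (4·0.8902743 − 0.8322289) / 3 = 0.9096228
T(2,2) = (16·0.9150208 − 1.0559022) / 15 = 0.9056287
T(3,2) = 0.9096228 + (0.9096228 − 0.9150208)/15 = 0.9092629
T(3,3) = (64·0.9092629 − 0.9056287) / 63 = 0.9093206

0.90932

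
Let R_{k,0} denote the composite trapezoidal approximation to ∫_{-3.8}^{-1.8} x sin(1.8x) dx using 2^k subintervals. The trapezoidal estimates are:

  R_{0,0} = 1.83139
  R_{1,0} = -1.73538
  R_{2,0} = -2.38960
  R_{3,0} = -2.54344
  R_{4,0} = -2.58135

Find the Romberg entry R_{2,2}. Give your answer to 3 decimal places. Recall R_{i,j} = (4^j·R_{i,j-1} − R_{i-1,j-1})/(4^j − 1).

-2.587

Richardson extrapolation on the trapezoidal column (denominator 4−1=3):
R_{1,1} = (4·(-1.73538) − 1.83139) / 3 = -2.92430
R_{2,1} = (4·(-2.38960) − (-1.73538)) / 3 = -2.60767
R_{2,2} = (16·(-2.60767) − (-2.92430)) / 15 = -2.58656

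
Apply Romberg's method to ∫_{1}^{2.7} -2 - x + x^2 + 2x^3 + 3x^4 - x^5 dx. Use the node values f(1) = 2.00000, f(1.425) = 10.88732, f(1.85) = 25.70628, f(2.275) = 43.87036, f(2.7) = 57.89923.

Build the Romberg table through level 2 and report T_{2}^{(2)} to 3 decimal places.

46.845

T_{0}^{(0)} (trapezoid, 1 panel, h=1.7000): 50.91435
T_{1}^{(0)} (trapezoid, 2 panels, h=0.8500): 47.30751
T_{2}^{(0)} (trapezoid, 4 panels, h=0.4250): 46.92577
T_{1}^{(1)} = 47.30751 + (47.30751 − 50.91435)/3 = 46.10523
T_{2}^{(1)} = 46.92577 + (46.92577 − 47.30751)/3 = 46.79852
T_{2}^{(2)} = 46.79852 + (46.79852 − 46.10523)/15 = 46.84474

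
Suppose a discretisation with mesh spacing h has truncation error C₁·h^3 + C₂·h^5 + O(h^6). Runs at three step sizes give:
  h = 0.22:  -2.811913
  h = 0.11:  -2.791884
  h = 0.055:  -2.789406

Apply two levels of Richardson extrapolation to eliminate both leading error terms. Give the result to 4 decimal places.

First eliminate the h^3 term (factor 2^3 = 8):
  B₁ = (8·(-2.791884) − (-2.811913))/7 = -2.789023
  B₂ = (8·(-2.789406) − (-2.791884))/7 = -2.789052
Then eliminate the h^5 term (factor 2^5 = 32):
  (32·(-2.789052) − (-2.789023))/31 = -2.789053

-2.7891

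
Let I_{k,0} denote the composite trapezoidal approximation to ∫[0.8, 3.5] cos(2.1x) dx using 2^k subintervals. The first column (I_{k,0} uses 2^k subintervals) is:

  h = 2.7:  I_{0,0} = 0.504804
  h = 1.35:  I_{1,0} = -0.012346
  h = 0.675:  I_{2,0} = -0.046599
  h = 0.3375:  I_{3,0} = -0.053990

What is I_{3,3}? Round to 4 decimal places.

-0.0565

I_{1,1} = -0.012346 + (-0.012346 − 0.504804)/3 = -0.184729
I_{2,1} = (4·(-0.046599) − (-0.012346)) / 3 = -0.058017
I_{3,1} = -0.053990 + (-0.053990 − (-0.046599))/3 = -0.056454
I_{2,2} = -0.058017 + (-0.058017 − (-0.184729))/15 = -0.049570
I_{3,2} = -0.056454 + (-0.056454 − (-0.058017))/15 = -0.056350
I_{3,3} = -0.056350 + (-0.056350 − (-0.049570))/63 = -0.056458
(Column j=1 coincides with Simpson's rule on the same nodes.)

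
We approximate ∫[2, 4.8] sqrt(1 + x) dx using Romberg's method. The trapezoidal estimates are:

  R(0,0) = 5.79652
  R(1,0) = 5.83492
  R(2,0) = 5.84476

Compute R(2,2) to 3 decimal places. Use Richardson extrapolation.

R(1,1) = (4·5.83492 − 5.79652) / 3 = 5.84772
R(2,1) = (4·5.84476 − 5.83492) / 3 = 5.84804
R(2,2) = 5.84804 + (5.84804 − 5.84772)/15 = 5.84806

5.848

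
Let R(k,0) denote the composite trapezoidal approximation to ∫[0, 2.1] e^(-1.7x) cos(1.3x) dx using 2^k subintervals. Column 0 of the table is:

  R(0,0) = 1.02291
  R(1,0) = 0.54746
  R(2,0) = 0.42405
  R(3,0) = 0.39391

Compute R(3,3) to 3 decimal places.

0.384

Richardson extrapolation on the trapezoidal column (denominator 4−1=3):
R(1,1) = (4·0.54746 − 1.02291) / 3 = 0.38898
R(2,1) = 0.42405 + (0.42405 − 0.54746)/3 = 0.38291
R(3,1) = 0.39391 + (0.39391 − 0.42405)/3 = 0.38386
R(2,2) = (16·0.38291 − 0.38898) / 15 = 0.38251
R(3,2) = 0.38386 + (0.38386 − 0.38291)/15 = 0.38392
R(3,3) = (64·0.38392 − 0.38251) / 63 = 0.38394
(Column j=1 coincides with Simpson's rule on the same nodes.)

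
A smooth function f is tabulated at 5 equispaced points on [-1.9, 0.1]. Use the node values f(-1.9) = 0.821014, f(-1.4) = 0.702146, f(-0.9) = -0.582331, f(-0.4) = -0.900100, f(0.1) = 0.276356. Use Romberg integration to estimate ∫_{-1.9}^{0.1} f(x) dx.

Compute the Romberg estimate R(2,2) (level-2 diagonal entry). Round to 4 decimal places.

-0.1254

R(0,0) (trapezoid, 1 panel, h=2.0000): 1.097370
R(1,0) (trapezoid, 2 panels, h=1.0000): -0.033646
R(2,0) (trapezoid, 4 panels, h=0.5000): -0.115800
R(1,1) = -0.033646 + (-0.033646 − 1.097370)/3 = -0.410651
R(2,1) = -0.115800 + (-0.115800 − (-0.033646))/3 = -0.143185
R(2,2) = -0.143185 + (-0.143185 − (-0.410651))/15 = -0.125354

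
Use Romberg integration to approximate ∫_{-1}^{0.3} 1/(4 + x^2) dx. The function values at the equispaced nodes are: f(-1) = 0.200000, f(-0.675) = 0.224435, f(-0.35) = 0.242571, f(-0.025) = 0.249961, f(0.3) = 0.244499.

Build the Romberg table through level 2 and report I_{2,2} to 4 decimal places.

0.3063

I_{0,0} (trapezoid, 1 panel, h=1.3000): 0.288924
I_{1,0} (trapezoid, 2 panels, h=0.6500): 0.302133
I_{2,0} (trapezoid, 4 panels, h=0.3250): 0.305245
I_{1,1} = 0.302133 + (0.302133 − 0.288924)/3 = 0.306536
I_{2,1} = 0.305245 + (0.305245 − 0.302133)/3 = 0.306282
I_{2,2} = 0.306282 + (0.306282 − 0.306536)/15 = 0.306265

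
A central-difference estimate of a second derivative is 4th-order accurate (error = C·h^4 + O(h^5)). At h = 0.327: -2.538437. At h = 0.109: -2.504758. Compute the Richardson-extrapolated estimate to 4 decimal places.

-2.5043

The leading error scales as h^4; refining by a factor of 3 reduces it by 3^4 = 81.
Extrapolated value = (81·A(h/3) − A(h)) / (81 − 1)
= (81·(-2.504758) − (-2.538437)) / 80
= -200.346961 / 80 = -2.504337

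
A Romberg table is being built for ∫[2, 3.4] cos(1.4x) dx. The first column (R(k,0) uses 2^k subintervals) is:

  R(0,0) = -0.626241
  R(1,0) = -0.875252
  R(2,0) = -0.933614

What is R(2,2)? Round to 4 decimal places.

-0.9527

Richardson extrapolation on the trapezoidal column (denominator 4−1=3):
R(1,1) = -0.875252 + (-0.875252 − (-0.626241))/3 = -0.958256
R(2,1) = -0.933614 + (-0.933614 − (-0.875252))/3 = -0.953068
R(2,2) = (16·(-0.953068) − (-0.958256)) / 15 = -0.952722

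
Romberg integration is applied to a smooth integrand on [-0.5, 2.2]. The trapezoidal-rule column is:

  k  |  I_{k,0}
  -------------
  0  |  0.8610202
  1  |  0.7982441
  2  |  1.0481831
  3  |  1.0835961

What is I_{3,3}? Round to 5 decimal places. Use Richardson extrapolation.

1.09201

Richardson extrapolation on the trapezoidal column (denominator 4−1=3):
I_{1,1} = 0.7982441 + (0.7982441 − 0.8610202)/3 = 0.7773187
I_{2,1} = (4·1.0481831 − 0.7982441) / 3 = 1.1314961
I_{3,1} = (4·1.0835961 − 1.0481831) / 3 = 1.0954004
I_{2,2} = 1.1314961 + (1.1314961 − 0.7773187)/15 = 1.1551079
I_{3,2} = 1.0954004 + (1.0954004 − 1.1314961)/15 = 1.0929940
I_{3,3} = 1.0929940 + (1.0929940 − 1.1551079)/63 = 1.0920081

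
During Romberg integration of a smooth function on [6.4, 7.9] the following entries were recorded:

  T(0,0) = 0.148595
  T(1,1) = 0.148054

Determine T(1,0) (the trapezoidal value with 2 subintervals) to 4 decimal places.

0.1482

From T(1,1) = (4·T(1,0) − T(0,0))/3, solve for T(1,0):
4·T(1,0) = 3·0.148054 + 0.148595 = 0.592757
T(1,0) = 0.148189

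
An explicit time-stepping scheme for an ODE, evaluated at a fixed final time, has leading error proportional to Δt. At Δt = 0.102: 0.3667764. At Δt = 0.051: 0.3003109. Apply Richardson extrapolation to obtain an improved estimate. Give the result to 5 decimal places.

0.23385

Extrapolated value = (2·A(Δt/2) − A(Δt)) / (2 − 1)
= (2·0.3003109 − 0.3667764) / 1
= 0.2338454 / 1 = 0.2338454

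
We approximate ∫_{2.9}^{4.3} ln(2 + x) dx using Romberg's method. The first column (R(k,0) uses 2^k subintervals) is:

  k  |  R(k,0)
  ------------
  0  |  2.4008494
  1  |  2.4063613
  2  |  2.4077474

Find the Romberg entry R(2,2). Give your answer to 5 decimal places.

2.40821

Richardson extrapolation on the trapezoidal column (denominator 4−1=3):
R(1,1) = 2.4063613 + (2.4063613 − 2.4008494)/3 = 2.4081986
R(2,1) = 2.4077474 + (2.4077474 − 2.4063613)/3 = 2.4082094
R(2,2) = (16·2.4082094 − 2.4081986) / 15 = 2.4082101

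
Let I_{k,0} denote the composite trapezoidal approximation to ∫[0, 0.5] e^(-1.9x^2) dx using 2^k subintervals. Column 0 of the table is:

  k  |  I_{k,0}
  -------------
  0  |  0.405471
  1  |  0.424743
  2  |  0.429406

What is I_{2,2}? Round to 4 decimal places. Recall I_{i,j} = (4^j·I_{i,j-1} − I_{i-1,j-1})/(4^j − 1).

Richardson extrapolation on the trapezoidal column (denominator 4−1=3):
I_{1,1} = 0.424743 + (0.424743 − 0.405471)/3 = 0.431167
I_{2,1} = 0.429406 + (0.429406 − 0.424743)/3 = 0.430960
I_{2,2} = (16·0.430960 − 0.431167) / 15 = 0.430946
(Column j=1 coincides with Simpson's rule on the same nodes.)

0.4309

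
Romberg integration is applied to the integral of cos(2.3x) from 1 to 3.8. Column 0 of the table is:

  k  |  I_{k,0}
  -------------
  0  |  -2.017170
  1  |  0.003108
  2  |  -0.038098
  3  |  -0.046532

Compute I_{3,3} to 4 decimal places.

-0.0484

I_{1,1} = 0.003108 + (0.003108 − (-2.017170))/3 = 0.676534
I_{2,1} = (4·(-0.038098) − 0.003108) / 3 = -0.051833
I_{3,1} = (4·(-0.046532) − (-0.038098)) / 3 = -0.049343
I_{2,2} = -0.051833 + (-0.051833 − 0.676534)/15 = -0.100391
I_{3,2} = -0.049343 + (-0.049343 − (-0.051833))/15 = -0.049177
I_{3,3} = -0.049177 + (-0.049177 − (-0.100391))/63 = -0.048364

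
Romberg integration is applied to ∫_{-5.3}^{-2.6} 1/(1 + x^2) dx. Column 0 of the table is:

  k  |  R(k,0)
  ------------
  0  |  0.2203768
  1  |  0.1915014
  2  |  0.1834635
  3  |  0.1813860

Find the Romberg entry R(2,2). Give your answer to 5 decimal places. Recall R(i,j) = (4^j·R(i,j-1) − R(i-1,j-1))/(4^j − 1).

0.18071

Richardson extrapolation on the trapezoidal column (denominator 4−1=3):
R(1,1) = 0.1915014 + (0.1915014 − 0.2203768)/3 = 0.1818763
R(2,1) = (4·0.1834635 − 0.1915014) / 3 = 0.1807842
R(2,2) = 0.1807842 + (0.1807842 − 0.1818763)/15 = 0.1807114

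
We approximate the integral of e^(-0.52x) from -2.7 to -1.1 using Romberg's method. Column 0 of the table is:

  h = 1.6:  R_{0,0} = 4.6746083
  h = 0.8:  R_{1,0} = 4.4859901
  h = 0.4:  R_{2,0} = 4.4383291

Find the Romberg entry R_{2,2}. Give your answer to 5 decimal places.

Richardson extrapolation on the trapezoidal column (denominator 4−1=3):
R_{1,1} = (4·4.4859901 − 4.6746083) / 3 = 4.4231174
R_{2,1} = (4·4.4383291 − 4.4859901) / 3 = 4.4224421
R_{2,2} = 4.4224421 + (4.4224421 − 4.4231174)/15 = 4.4223971

4.42240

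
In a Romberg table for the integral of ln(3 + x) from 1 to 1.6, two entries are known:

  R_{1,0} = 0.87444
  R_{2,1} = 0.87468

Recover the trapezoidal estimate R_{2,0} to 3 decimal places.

From R_{2,1} = (4·R_{2,0} − R_{1,0})/3, solve for R_{2,0}:
4·R_{2,0} = 3·0.87468 + 0.87444 = 3.49848
R_{2,0} = 0.87462

0.875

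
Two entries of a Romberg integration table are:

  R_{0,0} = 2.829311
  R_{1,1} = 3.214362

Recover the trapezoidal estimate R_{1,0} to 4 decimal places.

3.1181

From R_{1,1} = (4·R_{1,0} − R_{0,0})/3, solve for R_{1,0}:
4·R_{1,0} = 3·3.214362 + 2.829311 = 12.472397
R_{1,0} = 3.118099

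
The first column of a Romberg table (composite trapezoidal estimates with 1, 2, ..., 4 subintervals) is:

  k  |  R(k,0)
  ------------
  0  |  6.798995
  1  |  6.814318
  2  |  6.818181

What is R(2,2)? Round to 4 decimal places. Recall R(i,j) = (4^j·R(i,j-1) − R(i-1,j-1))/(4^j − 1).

R(1,1) = 6.814318 + (6.814318 − 6.798995)/3 = 6.819426
R(2,1) = (4·6.818181 − 6.814318) / 3 = 6.819469
R(2,2) = (16·6.819469 − 6.819426) / 15 = 6.819472

6.8195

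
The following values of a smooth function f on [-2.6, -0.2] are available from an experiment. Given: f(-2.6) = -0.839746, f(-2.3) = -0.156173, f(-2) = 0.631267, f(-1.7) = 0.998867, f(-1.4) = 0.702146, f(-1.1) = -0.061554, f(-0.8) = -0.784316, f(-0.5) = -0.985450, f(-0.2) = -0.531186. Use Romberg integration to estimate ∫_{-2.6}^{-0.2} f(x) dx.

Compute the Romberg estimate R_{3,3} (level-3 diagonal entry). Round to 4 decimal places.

R_{0,0} (trapezoid, 1 panel, h=2.4000): -1.645118
R_{1,0} (trapezoid, 2 panels, h=1.2000): 0.020016
R_{2,0} (trapezoid, 4 panels, h=0.6000): -0.081821
R_{3,0} (trapezoid, 8 panels, h=0.3000): -0.102204
R_{1,1} = 0.020016 + (0.020016 − (-1.645118))/3 = 0.575061
R_{2,1} = -0.081821 + (-0.081821 − 0.020016)/3 = -0.115767
R_{3,1} = -0.102204 + (-0.102204 − (-0.081821))/3 = -0.108998
R_{2,2} = -0.115767 + (-0.115767 − 0.575061)/15 = -0.161822
R_{3,2} = -0.108998 + (-0.108998 − (-0.115767))/15 = -0.108547
R_{3,3} = -0.108547 + (-0.108547 − (-0.161822))/63 = -0.107701

-0.1077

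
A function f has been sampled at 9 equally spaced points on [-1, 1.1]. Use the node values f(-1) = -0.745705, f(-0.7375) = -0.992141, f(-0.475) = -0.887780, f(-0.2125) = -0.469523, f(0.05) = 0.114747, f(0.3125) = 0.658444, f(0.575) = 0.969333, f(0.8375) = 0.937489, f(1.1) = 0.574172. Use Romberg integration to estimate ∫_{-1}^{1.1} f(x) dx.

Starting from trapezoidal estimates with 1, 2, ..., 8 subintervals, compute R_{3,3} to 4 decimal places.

0.0663

R_{0,0} (trapezoid, 1 panel, h=2.1000): -0.180110
R_{1,0} (trapezoid, 2 panels, h=1.0500): 0.030430
R_{2,0} (trapezoid, 4 panels, h=0.5250): 0.058030
R_{3,0} (trapezoid, 8 panels, h=0.2625): 0.064261
R_{1,1} = 0.030430 + (0.030430 − (-0.180110))/3 = 0.100610
R_{2,1} = 0.058030 + (0.058030 − 0.030430)/3 = 0.067230
R_{3,1} = 0.064261 + (0.064261 − 0.058030)/3 = 0.066338
R_{2,2} = 0.067230 + (0.067230 − 0.100610)/15 = 0.065005
R_{3,2} = 0.066338 + (0.066338 − 0.067230)/15 = 0.066279
R_{3,3} = 0.066279 + (0.066279 − 0.065005)/63 = 0.066299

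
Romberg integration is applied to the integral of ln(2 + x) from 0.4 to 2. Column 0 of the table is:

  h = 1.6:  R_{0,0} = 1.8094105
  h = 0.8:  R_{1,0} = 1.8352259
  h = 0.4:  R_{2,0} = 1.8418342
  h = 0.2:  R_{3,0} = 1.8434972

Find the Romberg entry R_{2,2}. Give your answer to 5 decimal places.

1.84405

Richardson extrapolation on the trapezoidal column (denominator 4−1=3):
R_{1,1} = 1.8352259 + (1.8352259 − 1.8094105)/3 = 1.8438310
R_{2,1} = (4·1.8418342 − 1.8352259) / 3 = 1.8440370
R_{2,2} = (16·1.8440370 − 1.8438310) / 15 = 1.8440507
(Column j=1 coincides with Simpson's rule on the same nodes.)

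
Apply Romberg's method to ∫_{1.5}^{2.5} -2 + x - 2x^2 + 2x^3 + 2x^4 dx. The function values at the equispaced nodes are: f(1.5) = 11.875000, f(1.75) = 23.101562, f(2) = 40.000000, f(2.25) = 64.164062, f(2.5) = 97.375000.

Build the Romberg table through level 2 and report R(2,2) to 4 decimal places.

44.8583

R(0,0) (trapezoid, 1 panel, h=1.0000): 54.625000
R(1,0) (trapezoid, 2 panels, h=0.5000): 47.312500
R(2,0) (trapezoid, 4 panels, h=0.2500): 45.472656
R(1,1) = 47.312500 + (47.312500 − 54.625000)/3 = 44.875000
R(2,1) = 45.472656 + (45.472656 − 47.312500)/3 = 44.859375
R(2,2) = 44.859375 + (44.859375 − 44.875000)/15 = 44.858333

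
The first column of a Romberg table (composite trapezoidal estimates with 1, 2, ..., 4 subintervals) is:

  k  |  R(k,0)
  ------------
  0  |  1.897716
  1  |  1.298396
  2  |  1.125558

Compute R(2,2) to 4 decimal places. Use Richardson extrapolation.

1.0659

Richardson extrapolation on the trapezoidal column (denominator 4−1=3):
R(1,1) = (4·1.298396 − 1.897716) / 3 = 1.098623
R(2,1) = (4·1.125558 − 1.298396) / 3 = 1.067945
R(2,2) = (16·1.067945 − 1.098623) / 15 = 1.065900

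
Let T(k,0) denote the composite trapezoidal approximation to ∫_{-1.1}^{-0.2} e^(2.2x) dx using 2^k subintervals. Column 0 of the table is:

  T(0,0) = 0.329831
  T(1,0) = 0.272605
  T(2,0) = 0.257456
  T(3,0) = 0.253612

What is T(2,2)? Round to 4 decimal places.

0.2523

Richardson extrapolation on the trapezoidal column (denominator 4−1=3):
T(1,1) = (4·0.272605 − 0.329831) / 3 = 0.253530
T(2,1) = (4·0.257456 − 0.272605) / 3 = 0.252406
T(2,2) = 0.252406 + (0.252406 − 0.253530)/15 = 0.252331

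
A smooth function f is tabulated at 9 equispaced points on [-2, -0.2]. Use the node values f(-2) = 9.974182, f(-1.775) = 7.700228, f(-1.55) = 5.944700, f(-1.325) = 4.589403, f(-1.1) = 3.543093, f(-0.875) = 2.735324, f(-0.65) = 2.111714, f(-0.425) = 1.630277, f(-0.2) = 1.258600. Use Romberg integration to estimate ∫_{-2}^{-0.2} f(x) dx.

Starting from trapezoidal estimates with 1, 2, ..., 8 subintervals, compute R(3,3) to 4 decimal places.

7.5788

R(0,0) (trapezoid, 1 panel, h=1.8000): 10.109504
R(1,0) (trapezoid, 2 panels, h=0.9000): 8.243536
R(2,0) (trapezoid, 4 panels, h=0.4500): 7.747154
R(3,0) (trapezoid, 8 panels, h=0.2250): 7.621004
R(1,1) = 8.243536 + (8.243536 − 10.109504)/3 = 7.621547
R(2,1) = 7.747154 + (7.747154 − 8.243536)/3 = 7.581693
R(3,1) = 7.621004 + (7.621004 − 7.747154)/3 = 7.578954
R(2,2) = 7.581693 + (7.581693 − 7.621547)/15 = 7.579036
R(3,2) = 7.578954 + (7.578954 − 7.581693)/15 = 7.578771
R(3,3) = 7.578771 + (7.578771 − 7.579036)/63 = 7.578767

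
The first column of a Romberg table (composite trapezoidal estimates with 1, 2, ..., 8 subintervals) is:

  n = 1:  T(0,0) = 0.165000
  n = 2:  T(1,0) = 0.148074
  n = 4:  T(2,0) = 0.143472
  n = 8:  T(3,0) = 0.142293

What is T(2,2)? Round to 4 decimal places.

T(1,1) = (4·0.148074 − 0.165000) / 3 = 0.142432
T(2,1) = 0.143472 + (0.143472 − 0.148074)/3 = 0.141938
T(2,2) = 0.141938 + (0.141938 − 0.142432)/15 = 0.141905

0.1419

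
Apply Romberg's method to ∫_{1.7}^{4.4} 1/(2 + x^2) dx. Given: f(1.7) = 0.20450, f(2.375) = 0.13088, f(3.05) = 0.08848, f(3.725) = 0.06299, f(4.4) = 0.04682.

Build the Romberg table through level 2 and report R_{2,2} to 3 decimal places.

R_{0,0} (trapezoid, 1 panel, h=2.7000): 0.33928
R_{1,0} (trapezoid, 2 panels, h=1.3500): 0.28909
R_{2,0} (trapezoid, 4 panels, h=0.6750): 0.27541
R_{1,1} = 0.28909 + (0.28909 − 0.33928)/3 = 0.27236
R_{2,1} = 0.27541 + (0.27541 − 0.28909)/3 = 0.27085
R_{2,2} = 0.27085 + (0.27085 − 0.27236)/15 = 0.27075

0.271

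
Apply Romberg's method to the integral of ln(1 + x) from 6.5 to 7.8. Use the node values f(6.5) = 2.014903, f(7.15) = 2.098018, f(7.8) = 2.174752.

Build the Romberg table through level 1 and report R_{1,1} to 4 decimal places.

2.7260

R_{0,0} (trapezoid, 1 panel, h=1.3000): 2.723276
R_{1,0} (trapezoid, 2 panels, h=0.6500): 2.725350
R_{1,1} = 2.725350 + (2.725350 − 2.723276)/3 = 2.726041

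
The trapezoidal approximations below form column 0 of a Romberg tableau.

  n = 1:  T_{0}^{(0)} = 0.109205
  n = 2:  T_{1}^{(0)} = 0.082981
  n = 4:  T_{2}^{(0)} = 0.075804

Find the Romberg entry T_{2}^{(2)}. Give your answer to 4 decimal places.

Richardson extrapolation on the trapezoidal column (denominator 4−1=3):
T_{1}^{(1)} = (4·0.082981 − 0.109205) / 3 = 0.074240
T_{2}^{(1)} = (4·0.075804 − 0.082981) / 3 = 0.073412
T_{2}^{(2)} = 0.073412 + (0.073412 − 0.074240)/15 = 0.073357

0.0734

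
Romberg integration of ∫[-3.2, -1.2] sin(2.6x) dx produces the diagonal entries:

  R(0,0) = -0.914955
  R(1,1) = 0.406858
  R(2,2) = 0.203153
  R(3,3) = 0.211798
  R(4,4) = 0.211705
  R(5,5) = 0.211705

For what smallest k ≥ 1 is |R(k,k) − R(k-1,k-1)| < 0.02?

|R(1,1) − R(0,0)| = 1.321813 ≥ 0.02
|R(2,2) − R(1,1)| = 0.203705 ≥ 0.02
|R(3,3) − R(2,2)| = 0.008645 < 0.02

k = 3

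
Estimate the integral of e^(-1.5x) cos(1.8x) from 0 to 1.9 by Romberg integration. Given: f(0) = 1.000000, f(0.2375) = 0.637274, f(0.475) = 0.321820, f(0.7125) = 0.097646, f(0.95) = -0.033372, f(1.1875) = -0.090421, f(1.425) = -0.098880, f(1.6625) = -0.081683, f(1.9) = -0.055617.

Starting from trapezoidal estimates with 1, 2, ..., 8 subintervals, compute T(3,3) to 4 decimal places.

T(0,0) (trapezoid, 1 panel, h=1.9000): 0.897164
T(1,0) (trapezoid, 2 panels, h=0.9500): 0.416879
T(2,0) (trapezoid, 4 panels, h=0.4750): 0.314336
T(3,0) (trapezoid, 8 panels, h=0.2375): 0.290837
T(1,1) = 0.416879 + (0.416879 − 0.897164)/3 = 0.256784
T(2,1) = 0.314336 + (0.314336 − 0.416879)/3 = 0.280155
T(3,1) = 0.290837 + (0.290837 − 0.314336)/3 = 0.283004
T(2,2) = 0.280155 + (0.280155 − 0.256784)/15 = 0.281713
T(3,2) = 0.283004 + (0.283004 − 0.280155)/15 = 0.283194
T(3,3) = 0.283194 + (0.283194 − 0.281713)/63 = 0.283218

0.2832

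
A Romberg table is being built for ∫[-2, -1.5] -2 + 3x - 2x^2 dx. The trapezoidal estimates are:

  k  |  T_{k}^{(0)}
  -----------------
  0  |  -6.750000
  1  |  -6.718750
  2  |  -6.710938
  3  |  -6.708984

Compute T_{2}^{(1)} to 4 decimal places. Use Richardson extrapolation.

T_{2}^{(1)} = (4·(-6.710938) − (-6.718750)) / 3 = -6.708334

-6.7083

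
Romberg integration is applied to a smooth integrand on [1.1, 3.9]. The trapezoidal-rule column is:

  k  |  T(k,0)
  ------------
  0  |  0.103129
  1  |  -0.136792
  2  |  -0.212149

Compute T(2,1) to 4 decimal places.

-0.2373

Richardson extrapolation on the trapezoidal column (denominator 4−1=3):
T(2,1) = -0.212149 + (-0.212149 − (-0.136792))/3 = -0.237268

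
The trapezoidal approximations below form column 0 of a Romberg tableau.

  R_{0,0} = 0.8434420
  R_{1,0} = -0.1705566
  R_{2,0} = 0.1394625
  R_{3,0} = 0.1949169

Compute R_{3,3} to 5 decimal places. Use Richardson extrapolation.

0.21015

Richardson extrapolation on the trapezoidal column (denominator 4−1=3):
R_{1,1} = (4·(-0.1705566) − 0.8434420) / 3 = -0.5085561
R_{2,1} = 0.1394625 + (0.1394625 − (-0.1705566))/3 = 0.2428022
R_{3,1} = 0.1949169 + (0.1949169 − 0.1394625)/3 = 0.2134017
R_{2,2} = 0.2428022 + (0.2428022 − (-0.5085561))/15 = 0.2928928
R_{3,2} = 0.2134017 + (0.2134017 − 0.2428022)/15 = 0.2114417
R_{3,3} = (64·0.2114417 − 0.2928928) / 63 = 0.2101488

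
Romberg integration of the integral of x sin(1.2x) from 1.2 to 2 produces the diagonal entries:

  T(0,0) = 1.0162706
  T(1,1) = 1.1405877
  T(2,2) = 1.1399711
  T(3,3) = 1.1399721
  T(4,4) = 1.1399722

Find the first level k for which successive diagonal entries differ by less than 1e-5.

k = 3

|T(1,1) − T(0,0)| = 0.1243171 ≥ 1e-5
|T(2,2) − T(1,1)| = 0.0006166 ≥ 1e-5
|T(3,3) − T(2,2)| = 0.0000010 < 1e-5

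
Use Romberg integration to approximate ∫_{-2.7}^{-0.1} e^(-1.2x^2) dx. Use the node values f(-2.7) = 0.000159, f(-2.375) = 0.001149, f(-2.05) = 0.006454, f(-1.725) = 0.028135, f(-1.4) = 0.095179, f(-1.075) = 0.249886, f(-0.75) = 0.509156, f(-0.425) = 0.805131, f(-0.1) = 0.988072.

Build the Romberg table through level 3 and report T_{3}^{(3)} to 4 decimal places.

T_{0}^{(0)} (trapezoid, 1 panel, h=2.6000): 1.284700
T_{1}^{(0)} (trapezoid, 2 panels, h=1.3000): 0.766083
T_{2}^{(0)} (trapezoid, 4 panels, h=0.6500): 0.718188
T_{3}^{(0)} (trapezoid, 8 panels, h=0.3250): 0.711492
T_{1}^{(1)} = 0.766083 + (0.766083 − 1.284700)/3 = 0.593211
T_{2}^{(1)} = 0.718188 + (0.718188 − 0.766083)/3 = 0.702223
T_{3}^{(1)} = 0.711492 + (0.711492 − 0.718188)/3 = 0.709260
T_{2}^{(2)} = 0.702223 + (0.702223 − 0.593211)/15 = 0.709490
T_{3}^{(2)} = 0.709260 + (0.709260 − 0.702223)/15 = 0.709729
T_{3}^{(3)} = 0.709729 + (0.709729 − 0.709490)/63 = 0.709733

0.7097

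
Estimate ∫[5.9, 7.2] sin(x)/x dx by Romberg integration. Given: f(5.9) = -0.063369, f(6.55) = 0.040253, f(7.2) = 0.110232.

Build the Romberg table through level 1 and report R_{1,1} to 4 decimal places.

R_{0,0} (trapezoid, 1 panel, h=1.3000): 0.030461
R_{1,0} (trapezoid, 2 panels, h=0.6500): 0.041395
R_{1,1} = 0.041395 + (0.041395 − 0.030461)/3 = 0.045040

0.0450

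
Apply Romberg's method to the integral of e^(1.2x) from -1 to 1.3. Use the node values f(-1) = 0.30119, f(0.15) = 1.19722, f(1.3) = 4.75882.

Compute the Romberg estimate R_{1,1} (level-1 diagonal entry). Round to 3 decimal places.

R_{0,0} (trapezoid, 1 panel, h=2.3000): 5.81901
R_{1,0} (trapezoid, 2 panels, h=1.1500): 4.28631
R_{1,1} = 4.28631 + (4.28631 − 5.81901)/3 = 3.77541

3.775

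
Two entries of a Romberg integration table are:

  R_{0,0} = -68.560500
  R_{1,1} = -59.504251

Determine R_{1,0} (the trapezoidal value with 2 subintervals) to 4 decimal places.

From R_{1,1} = (4·R_{1,0} − R_{0,0})/3, solve for R_{1,0}:
4·R_{1,0} = 3·(-59.504251) + (-68.560500) = -247.073253
R_{1,0} = -61.768313

-61.7683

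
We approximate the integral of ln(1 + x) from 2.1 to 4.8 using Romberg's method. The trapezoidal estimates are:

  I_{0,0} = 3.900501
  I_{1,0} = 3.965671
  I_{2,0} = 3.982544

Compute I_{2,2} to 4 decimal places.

3.9882

I_{1,1} = (4·3.965671 − 3.900501) / 3 = 3.987394
I_{2,1} = 3.982544 + (3.982544 − 3.965671)/3 = 3.988168
I_{2,2} = (16·3.988168 − 3.987394) / 15 = 3.988220
(Column j=1 coincides with Simpson's rule on the same nodes.)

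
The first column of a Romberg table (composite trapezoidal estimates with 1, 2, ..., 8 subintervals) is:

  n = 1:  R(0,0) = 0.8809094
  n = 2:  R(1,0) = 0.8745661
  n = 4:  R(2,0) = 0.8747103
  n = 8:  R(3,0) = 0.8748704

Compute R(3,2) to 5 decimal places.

0.87493

Richardson extrapolation on the trapezoidal column (denominator 4−1=3):
R(2,1) = (4·0.8747103 − 0.8745661) / 3 = 0.8747584
R(3,1) = 0.8748704 + (0.8748704 − 0.8747103)/3 = 0.8749238
R(3,2) = (16·0.8749238 − 0.8747584) / 15 = 0.8749348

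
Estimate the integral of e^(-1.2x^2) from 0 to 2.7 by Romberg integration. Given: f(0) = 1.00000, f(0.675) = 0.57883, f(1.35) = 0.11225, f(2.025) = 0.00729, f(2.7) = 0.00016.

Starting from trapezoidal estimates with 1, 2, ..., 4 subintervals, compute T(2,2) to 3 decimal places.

0.813

T(0,0) (trapezoid, 1 panel, h=2.7000): 1.35022
T(1,0) (trapezoid, 2 panels, h=1.3500): 0.82665
T(2,0) (trapezoid, 4 panels, h=0.6750): 0.80895
T(1,1) = 0.82665 + (0.82665 − 1.35022)/3 = 0.65213
T(2,1) = 0.80895 + (0.80895 − 0.82665)/3 = 0.80305
T(2,2) = 0.80305 + (0.80305 − 0.65213)/15 = 0.81311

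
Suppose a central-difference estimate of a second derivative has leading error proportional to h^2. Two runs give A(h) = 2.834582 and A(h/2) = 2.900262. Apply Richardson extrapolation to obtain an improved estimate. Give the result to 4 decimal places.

2.9222

The leading error scales as h^2; refining by a factor of 2 reduces it by 2^2 = 4.
Extrapolated value = (4·A(h/2) − A(h)) / (4 − 1)
= (4·2.900262 − 2.834582) / 3
= 8.766466 / 3 = 2.922155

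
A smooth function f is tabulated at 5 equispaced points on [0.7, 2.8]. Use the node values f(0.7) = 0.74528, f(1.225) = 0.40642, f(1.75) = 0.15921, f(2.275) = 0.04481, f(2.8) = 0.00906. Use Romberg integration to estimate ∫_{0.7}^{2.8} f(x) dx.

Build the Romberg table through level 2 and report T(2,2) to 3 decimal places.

0.505

T(0,0) (trapezoid, 1 panel, h=2.1000): 0.79206
T(1,0) (trapezoid, 2 panels, h=1.0500): 0.56320
T(2,0) (trapezoid, 4 panels, h=0.5250): 0.51850
T(1,1) = 0.56320 + (0.56320 − 0.79206)/3 = 0.48691
T(2,1) = 0.51850 + (0.51850 − 0.56320)/3 = 0.50360
T(2,2) = 0.50360 + (0.50360 − 0.48691)/15 = 0.50471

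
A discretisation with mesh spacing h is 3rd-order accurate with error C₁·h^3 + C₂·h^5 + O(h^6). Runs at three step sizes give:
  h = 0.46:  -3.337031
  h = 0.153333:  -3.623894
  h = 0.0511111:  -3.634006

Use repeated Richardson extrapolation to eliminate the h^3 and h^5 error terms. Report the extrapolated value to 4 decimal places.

-3.6344

First eliminate the h^3 term (factor 3^3 = 27):
  B₁ = (27·(-3.623894) − (-3.337031))/26 = -3.634927
  B₂ = (27·(-3.634006) − (-3.623894))/26 = -3.634395
Then eliminate the h^5 term (factor 3^5 = 243):
  (243·(-3.634395) − (-3.634927))/242 = -3.634393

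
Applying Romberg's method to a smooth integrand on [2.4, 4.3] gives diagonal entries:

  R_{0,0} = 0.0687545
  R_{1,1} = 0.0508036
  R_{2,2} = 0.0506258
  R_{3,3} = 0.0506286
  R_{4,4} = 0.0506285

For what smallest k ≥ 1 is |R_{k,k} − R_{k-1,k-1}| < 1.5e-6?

k = 4

|R_{1,1} − R_{0,0}| = 0.0179509 ≥ 1.5e-6
|R_{2,2} − R_{1,1}| = 0.0001778 ≥ 1.5e-6
|R_{3,3} − R_{2,2}| = 0.0000028 ≥ 1.5e-6
|R_{4,4} − R_{3,3}| = 0.0000001 < 1.5e-6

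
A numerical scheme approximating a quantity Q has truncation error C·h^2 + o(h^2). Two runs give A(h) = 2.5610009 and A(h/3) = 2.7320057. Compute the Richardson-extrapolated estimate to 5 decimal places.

Extrapolated value = (9·A(h/3) − A(h)) / (9 − 1)
= (9·2.7320057 − 2.5610009) / 8
= 22.0270504 / 8 = 2.7533813

2.75338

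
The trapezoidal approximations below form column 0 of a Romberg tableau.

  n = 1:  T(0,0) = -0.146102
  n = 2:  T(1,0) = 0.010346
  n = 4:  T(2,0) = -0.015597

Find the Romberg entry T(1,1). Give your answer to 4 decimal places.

Richardson extrapolation on the trapezoidal column (denominator 4−1=3):
T(1,1) = (4·0.010346 − (-0.146102)) / 3 = 0.062495

0.0625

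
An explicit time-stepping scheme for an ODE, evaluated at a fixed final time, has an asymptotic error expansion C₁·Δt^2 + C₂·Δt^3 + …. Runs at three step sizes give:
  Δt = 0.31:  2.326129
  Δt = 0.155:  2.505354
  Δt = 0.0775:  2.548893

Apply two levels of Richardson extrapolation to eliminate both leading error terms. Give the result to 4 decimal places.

First eliminate the Δt^2 term (factor 2^2 = 4):
  B₁ = (4·2.505354 − 2.326129)/3 = 2.565096
  B₂ = (4·2.548893 − 2.505354)/3 = 2.563406
Then eliminate the Δt^3 term (factor 2^3 = 8):
  (8·2.563406 − 2.565096)/7 = 2.563165

2.5632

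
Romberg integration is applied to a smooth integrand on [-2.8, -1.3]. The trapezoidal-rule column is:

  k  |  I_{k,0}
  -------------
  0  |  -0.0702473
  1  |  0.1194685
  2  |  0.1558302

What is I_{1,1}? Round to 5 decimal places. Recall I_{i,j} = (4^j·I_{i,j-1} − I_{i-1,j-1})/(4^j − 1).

0.18271

Richardson extrapolation on the trapezoidal column (denominator 4−1=3):
I_{1,1} = (4·0.1194685 − (-0.0702473)) / 3 = 0.1827071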